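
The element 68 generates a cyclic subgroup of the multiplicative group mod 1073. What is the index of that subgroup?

By Lagrange's theorem, ord_1073(68) divides φ(1073) = φ(29·37) = (29−1)·(37−1) = 28·36 = 1008 = 2^4 · 3^2 · 7.
Divisors of 1008: 1, 2, 3, 4, 6, 7, 8, 9, 12, 14, 16, 18, 21, 24, 28, 36, 42, 48, 56, 63, 72, 84, 112, 126, 144, 168, 252, 336, 504, 1008.
Test each divisor d:
68^1 ≡ 68 (mod 1073)
68^2 ≡ 332 (mod 1073)
68^3 ≡ 43 (mod 1073)
68^4 ≡ 778 (mod 1073)
68^6 ≡ 776 (mod 1073)
68^7 ≡ 191 (mod 1073)
68^8 ≡ 112 (mod 1073)
68^9 ≡ 105 (mod 1073)
68^12 ≡ 223 (mod 1073)
68^14 ≡ 1072 (mod 1073)
68^16 ≡ 741 (mod 1073)
68^18 ≡ 295 (mod 1073)
68^21 ≡ 882 (mod 1073)
68^24 ≡ 371 (mod 1073)
68^28 ≡ 1 (mod 1073) ✓
So ord_1073(68) = 28, hence |⟨68⟩| = 28.
Index = |(Z/1073Z)^×| / |⟨68⟩| = 1008 / 28 = 36.

36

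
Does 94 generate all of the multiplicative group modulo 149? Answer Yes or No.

Yes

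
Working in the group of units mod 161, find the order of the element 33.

66

ord(33) | φ(161) = φ(7·23) = (7−1)·(23−1) = 6·22 = 132 = 2^2 · 3 · 11.
Divisors of 132: 1, 2, 3, 4, 6, 11, 12, 22, 33, 44, 66, 132.
Compute 33^d (mod 161) for the divisors d until we hit 1:
33^1 ≡ 33
33^2 ≡ 123
33^3 ≡ 34
33^4 ≡ 156
33^6 ≡ 29
33^11 ≡ 45
33^12 ≡ 36
33^22 ≡ 93
33^33 ≡ 160
33^44 ≡ 116
33^66 ≡ 1
So ord_161(33) = 66.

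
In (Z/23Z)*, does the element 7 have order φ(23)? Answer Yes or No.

Yes

φ(23) = 23 − 1 = 22 = 2 · 11.
It suffices to check that the order of 7 is not a proper divisor of 22: compute 7^(22/q) for q ∈ {2, 11}.
7^11 ≡ 22 (mod 23)  [q = 2: ≢ 1 ✓]
7^2 ≡ 3 (mod 23)  [q = 11: ≢ 1 ✓]
None equal 1, so ord_23(7) = 22: 7 is a primitive root.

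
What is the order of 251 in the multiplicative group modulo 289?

Since 251 ∈ (Z/289Z)^×, its order divides φ(289) = φ(17^2) = 17·(17−1) = 272 = 2^4 · 17.
Divisors of 272: 1, 2, 4, 8, 16, 17, 34, 68, 136, 272.
Test each divisor d:
251^1 ≡ 251
251^2 ≡ 288
251^4 ≡ 1
So ord_289(251) = 4.

4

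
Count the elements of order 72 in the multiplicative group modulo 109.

φ(109) = 109 − 1 = 108 = 2^2 · 3^3.
Since (Z/109Z)^× is cyclic of order 108, the number of elements of order d is φ(d) when d | 108 and 0 otherwise.
72 does not divide 108, so no element of (Z/109Z)^× has order 72.

0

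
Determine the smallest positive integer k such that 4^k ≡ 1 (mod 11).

5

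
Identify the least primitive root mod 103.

φ(103) = 103 − 1 = 102 = 2 · 3 · 17.
Test candidates g = 2, 3, … against the prime factors q ∈ {2, 3, 17} of φ(103): g is a generator iff g^(102/q) ≢ 1 for every such q.
g = 2: 2^51 ≡ 1 — hits 1, so not a primitive root.
g = 3: 3^51 ≡ 102; 3^34 ≡ 1 — hits 1, so not a primitive root.
g = 4: 4^51 ≡ 1 — hits 1, so not a primitive root.
g = 5: 5^51 ≡ 102; 5^34 ≡ 56; 5^6 ≡ 72 — none is 1, so 5 is a primitive root.
So 5 is the smallest generator of (Z/103Z)^×.

5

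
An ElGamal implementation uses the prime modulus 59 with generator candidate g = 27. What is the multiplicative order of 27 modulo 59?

29

By Lagrange's theorem, ord_59(27) divides φ(59) = 59 − 1 = 58 = 2 · 29.
Divisors of 58: 1, 2, 29, 58.
Compute 27^d (mod 59) for the divisors d until we hit 1:
27^1 ≡ 27
27^2 ≡ 21
27^29 ≡ 1
The smallest such exponent is 29, so the order of 27 is 29.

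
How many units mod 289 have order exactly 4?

2

φ(289) = φ(17^2) = 17·(17−1) = 272 = 2^4 · 17.
Since (Z/289Z)^× is cyclic of order 272, the number of elements of order d is φ(d) when d | 272 and 0 otherwise.
4 = 2^2 divides 272, and φ(4) = 2.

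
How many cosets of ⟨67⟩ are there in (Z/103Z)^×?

1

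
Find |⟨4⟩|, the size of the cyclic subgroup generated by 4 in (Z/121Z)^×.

Since 4 ∈ (Z/121Z)^×, its order divides φ(121) = φ(11^2) = 11·(11−1) = 110 = 2 · 5 · 11.
Divisors of 110: 1, 2, 5, 10, 11, 22, 55, 110.
Compute 4^d (mod 121) for the divisors d until we hit 1:
4^1 ≡ 4 (mod 121)
4^2 ≡ 16 (mod 121)
4^5 ≡ 56 (mod 121)
4^10 ≡ 111 (mod 121)
4^11 ≡ 81 (mod 121)
4^22 ≡ 27 (mod 121)
4^55 ≡ 1 (mod 121) ✓
The smallest such exponent is 55, so the order of 4 is 55.

55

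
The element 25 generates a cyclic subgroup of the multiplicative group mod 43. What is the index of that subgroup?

2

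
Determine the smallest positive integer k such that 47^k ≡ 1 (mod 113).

112

Since 47 ∈ (Z/113Z)^×, its order divides φ(113) = 113 − 1 = 112 = 2^4 · 7.
Divisors of 112: 1, 2, 4, 7, 8, 14, 16, 28, 56, 112.
Compute 47^d (mod 113) for the divisors d until we hit 1:
47^1 ≡ 47 (mod 113)
47^2 ≡ 62 (mod 113)
47^4 ≡ 2 (mod 113)
47^7 ≡ 65 (mod 113)
47^8 ≡ 4 (mod 113)
47^14 ≡ 44 (mod 113)
47^16 ≡ 16 (mod 113)
47^28 ≡ 15 (mod 113)
47^56 ≡ 112 (mod 113)
47^112 ≡ 1 (mod 113) ✓
The smallest such exponent is 112, so the order of 47 is 112.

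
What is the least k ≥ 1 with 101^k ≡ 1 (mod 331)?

ord(101) | φ(331) = 331 − 1 = 330 = 2 · 3 · 5 · 11.
Divisors of 330: 1, 2, 3, 5, 6, 10, 11, 15, 22, 30, 33, 55, 66, 110, 165, 330.
Check 101^d mod 331 for each divisor in increasing order:
101^1 ≡ 101 (mod 331)
101^2 ≡ 271 (mod 331)
101^3 ≡ 229 (mod 331)
101^5 ≡ 162 (mod 331)
101^6 ≡ 143 (mod 331)
101^10 ≡ 95 (mod 331)
101^11 ≡ 327 (mod 331)
101^15 ≡ 164 (mod 331)
101^22 ≡ 16 (mod 331)
101^30 ≡ 85 (mod 331)
101^33 ≡ 267 (mod 331)
101^55 ≡ 300 (mod 331)
101^66 ≡ 124 (mod 331)
101^110 ≡ 299 (mod 331)
101^165 ≡ 330 (mod 331)
101^330 ≡ 1 (mod 331) ✓
So ord_331(101) = 330.

330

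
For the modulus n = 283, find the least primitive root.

φ(283) = 283 − 1 = 282 = 2 · 3 · 47.
Test candidates g = 2, 3, … against the prime factors q ∈ {2, 3, 47} of φ(283): g is a generator iff g^(282/q) ≢ 1 for every such q.
g = 2: 2^141 ≡ 282; 2^94 ≡ 1 — hits 1, so not a primitive root.
g = 3: 3^141 ≡ 282; 3^94 ≡ 238; 3^6 ≡ 163 — none is 1, so 3 is a primitive root.
The smallest primitive root modulo 283 is 3.

3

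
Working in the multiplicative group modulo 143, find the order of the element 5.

20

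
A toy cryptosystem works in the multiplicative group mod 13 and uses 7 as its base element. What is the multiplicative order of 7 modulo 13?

12

Since 7 ∈ (Z/13Z)^×, its order divides φ(13) = 13 − 1 = 12 = 2^2 · 3.
Divisors of 12: 1, 2, 3, 4, 6, 12.
Check 7^d mod 13 for each divisor in increasing order:
7^1 ≡ 7 (mod 13)
7^2 ≡ 10 (mod 13)
7^3 ≡ 5 (mod 13)
7^4 ≡ 9 (mod 13)
7^6 ≡ 12 (mod 13)
7^12 ≡ 1 (mod 13) ✓
Hence ord(7) = 12.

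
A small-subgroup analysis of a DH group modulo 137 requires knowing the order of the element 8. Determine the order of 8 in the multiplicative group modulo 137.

68

By Lagrange's theorem, ord_137(8) divides φ(137) = 137 − 1 = 136 = 2^3 · 17.
Divisors of 136: 1, 2, 4, 8, 17, 34, 68, 136.
Evaluate successive powers at the divisors of 136:
8^1 ≡ 8 (mod 137)
8^2 ≡ 64 (mod 137)
8^4 ≡ 123 (mod 137)
8^8 ≡ 59 (mod 137)
8^17 ≡ 37 (mod 137)
8^34 ≡ 136 (mod 137)
8^68 ≡ 1 (mod 137) ✓
The smallest such exponent is 68, so the order of 8 is 68.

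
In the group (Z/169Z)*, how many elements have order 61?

φ(169) = φ(13^2) = 13·(13−1) = 156 = 2^2 · 3 · 13.
In a cyclic group of order 156, there are φ(d) elements of order d for each divisor d of 156, and zero for non-divisors.
61 does not divide 156, so no element of (Z/169Z)^× has order 61.

0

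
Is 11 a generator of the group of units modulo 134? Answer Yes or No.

φ(134) = φ(2)·φ(67) = 1·66 = 66 = 2 · 3 · 11.
11 is a primitive root mod 134 iff 11^(φ(134)/q) ≢ 1 for every prime q | φ(134), i.e. q ∈ {2, 3, 11}.
11^33 ≡ 133 (mod 134)  [q = 2: ≢ 1 ✓]
11^22 ≡ 29 (mod 134)  [q = 3: ≢ 1 ✓]
11^6 ≡ 81 (mod 134)  [q = 11: ≢ 1 ✓]
Every test exponent gives a nontrivial residue, hence 11 generates the full group.

Yes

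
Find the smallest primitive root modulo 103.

φ(103) = 103 − 1 = 102 = 2 · 3 · 17.
Test candidates g = 2, 3, … against the prime factors q ∈ {2, 3, 17} of φ(103): g is a generator iff g^(102/q) ≢ 1 for every such q.
g = 2: 2^51 ≡ 1 — hits 1, so not a primitive root.
g = 3: 3^51 ≡ 102; 3^34 ≡ 1 — hits 1, so not a primitive root.
g = 4: 4^51 ≡ 1 — hits 1, so not a primitive root.
g = 5: 5^51 ≡ 102; 5^34 ≡ 56; 5^6 ≡ 72 — none is 1, so 5 is a primitive root.
Hence the least primitive root of 103 is 5.

5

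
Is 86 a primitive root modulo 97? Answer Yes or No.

φ(97) = 97 − 1 = 96 = 2^5 · 3.
Test 86^(96/q) mod 97 for each prime factor q of 96:
86^48 ≡ 1 (mod 97)  [q = 2: ≡ 1 ✗]
86^32 ≡ 61 (mod 97)  [q = 3: ≢ 1 ✓]
Since 86^48 ≡ 1, the order of 86 divides 48 < 96, so 86 is not a primitive root.

No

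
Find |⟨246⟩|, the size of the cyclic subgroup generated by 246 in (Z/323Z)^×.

8

Since 246 ∈ (Z/323Z)^×, its order divides φ(323) = φ(17·19) = (17−1)·(19−1) = 16·18 = 288 = 2^5 · 3^2.
Divisors of 288: 1, 2, 3, 4, 6, 8, 9, 12, 16, 18, 24, 32, 36, 48, 72, 96, 144, 288.
Compute 246^d (mod 323) for the divisors d until we hit 1:
246^1 ≡ 246 (mod 323)
246^2 ≡ 115 (mod 323)
246^3 ≡ 189 (mod 323)
246^4 ≡ 305 (mod 323)
246^6 ≡ 191 (mod 323)
246^8 ≡ 1 (mod 323) ✓
The smallest such exponent is 8, so the order of 246 is 8.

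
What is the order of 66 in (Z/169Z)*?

The order of 66 must divide φ(169) = φ(13^2) = 13·(13−1) = 156 = 2^2 · 3 · 13.
Divisors of 156: 1, 2, 3, 4, 6, 12, 13, 26, 39, 52, 78, 156.
Check 66^d mod 169 for each divisor in increasing order:
66^1 ≡ 66
66^2 ≡ 131
66^3 ≡ 27
66^4 ≡ 92
66^6 ≡ 53
66^12 ≡ 105
66^13 ≡ 1
Hence ord(66) = 13.

13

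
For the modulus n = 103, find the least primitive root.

5

φ(103) = 103 − 1 = 102 = 2 · 3 · 17.
g is a primitive root iff g^(102/q) ≢ 1 (mod 103) for each prime q ∈ {2, 3, 17}.
g = 2: 2^51 ≡ 1 — hits 1, so not a primitive root.
g = 3: 3^51 ≡ 102; 3^34 ≡ 1 — hits 1, so not a primitive root.
g = 4: 4^51 ≡ 1 — hits 1, so not a primitive root.
g = 5: 5^51 ≡ 102; 5^34 ≡ 56; 5^6 ≡ 72 — none is 1, so 5 is a primitive root.
Hence the least primitive root of 103 is 5.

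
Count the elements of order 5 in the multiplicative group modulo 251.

4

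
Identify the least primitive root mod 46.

5

φ(46) = φ(2)·φ(23) = 1·22 = 22 = 2 · 11.
g is a primitive root iff g^(22/q) ≢ 1 (mod 46) for each prime q ∈ {2, 11}.
g = 2: gcd(2, 46) = 2 > 1, not a unit — skip.
g = 3: 3^11 ≡ 1 — hits 1, so not a primitive root.
g = 4: gcd(4, 46) = 2 > 1, not a unit — skip.
g = 5: 5^11 ≡ 45; 5^2 ≡ 25 — none is 1, so 5 is a primitive root.
So 5 is the smallest generator of (Z/46Z)^×.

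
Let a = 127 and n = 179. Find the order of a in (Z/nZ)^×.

Since 127 ∈ (Z/179Z)^×, its order divides φ(179) = 179 − 1 = 178 = 2 · 89.
Divisors of 178: 1, 2, 89, 178.
Test each divisor d:
127^1 ≡ 127
127^2 ≡ 19
127^89 ≡ 178
127^178 ≡ 1
So ord_179(127) = 178.

178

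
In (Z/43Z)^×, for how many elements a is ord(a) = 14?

φ(43) = 43 − 1 = 42 = 2 · 3 · 7.
In a cyclic group of order 42, there are φ(d) elements of order d for each divisor d of 42, and zero for non-divisors.
14 = 2 · 7 divides 42, and φ(14) = 6.

6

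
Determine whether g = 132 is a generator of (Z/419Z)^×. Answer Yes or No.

φ(419) = 419 − 1 = 418 = 2 · 11 · 19.
An element g generates (Z/419Z)^× iff g^(418/q) ≢ 1 (mod 419) for each prime q ∈ {2, 11, 19}.
132^209 ≡ 418 (mod 419)  [q = 2: ≢ 1 ✓]
132^38 ≡ 348 (mod 419)  [q = 11: ≢ 1 ✓]
132^22 ≡ 107 (mod 419)  [q = 19: ≢ 1 ✓]
None equal 1, so ord_419(132) = 418: 132 is a primitive root.

Yes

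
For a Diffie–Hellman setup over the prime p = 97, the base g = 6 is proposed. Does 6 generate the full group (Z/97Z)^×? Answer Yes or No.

No

φ(97) = 97 − 1 = 96 = 2^5 · 3.
An element g generates (Z/97Z)^× iff g^(96/q) ≢ 1 (mod 97) for each prime q ∈ {2, 3}.
6^48 ≡ 1 (mod 97)  [q = 2: ≡ 1 ✗]
6^32 ≡ 61 (mod 97)  [q = 3: ≢ 1 ✓]
Since 6^48 ≡ 1, the order of 6 divides 48 < 96, so 6 is not a primitive root.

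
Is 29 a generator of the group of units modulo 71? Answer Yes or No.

No

φ(71) = 71 − 1 = 70 = 2 · 5 · 7.
It suffices to check that the order of 29 is not a proper divisor of 70: compute 29^(70/q) for q ∈ {2, 5, 7}.
29^35 ≡ 1 (mod 71)  [q = 2: ≡ 1 ✗]
29^14 ≡ 57 (mod 71)  [q = 5: ≢ 1 ✓]
29^10 ≡ 48 (mod 71)  [q = 7: ≢ 1 ✓]
The check at q = 2 fails, so 29 generates a proper subgroup.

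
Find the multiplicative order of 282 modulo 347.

173

Since 282 ∈ (Z/347Z)^×, its order divides φ(347) = 347 − 1 = 346 = 2 · 173.
Divisors of 346: 1, 2, 173, 346.
Compute 282^d (mod 347) for the divisors d until we hit 1:
282^1 ≡ 282 (mod 347)
282^2 ≡ 61 (mod 347)
282^173 ≡ 1 (mod 347) ✓
The smallest such exponent is 173, so the order of 282 is 173.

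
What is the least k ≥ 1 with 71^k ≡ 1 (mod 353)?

Since 71 ∈ (Z/353Z)^×, its order divides φ(353) = 353 − 1 = 352 = 2^5 · 11.
Divisors of 352: 1, 2, 4, 8, 11, 16, 22, 32, 44, 88, 176, 352.
Compute 71^d (mod 353) for the divisors d until we hit 1:
71^1 ≡ 71 (mod 353)
71^2 ≡ 99 (mod 353)
71^4 ≡ 270 (mod 353)
71^8 ≡ 182 (mod 353)
71^11 ≡ 6 (mod 353)
71^16 ≡ 295 (mod 353)
71^22 ≡ 36 (mod 353)
71^32 ≡ 187 (mod 353)
71^44 ≡ 237 (mod 353)
71^88 ≡ 42 (mod 353)
71^176 ≡ 352 (mod 353)
71^352 ≡ 1 (mod 353) ✓
The smallest such exponent is 352, so the order of 71 is 352.

352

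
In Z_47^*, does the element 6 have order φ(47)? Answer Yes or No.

φ(47) = 47 − 1 = 46 = 2 · 23.
It suffices to check that the order of 6 is not a proper divisor of 46: compute 6^(46/q) for q ∈ {2, 23}.
6^23 ≡ 1 (mod 47)  [q = 2: ≡ 1 ✗]
6^2 ≡ 36 (mod 47)  [q = 23: ≢ 1 ✓]
6^23 ≡ 1 shows ord(6) | 23, strictly less than φ(47); not a primitive root.

No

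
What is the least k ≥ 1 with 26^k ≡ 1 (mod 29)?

By Lagrange's theorem, ord_29(26) divides φ(29) = 29 − 1 = 28 = 2^2 · 7.
Divisors of 28: 1, 2, 4, 7, 14, 28.
Test each divisor d:
26^1 ≡ 26
26^2 ≡ 9
26^4 ≡ 23
26^7 ≡ 17
26^14 ≡ 28
26^28 ≡ 1
Therefore the multiplicative order of 26 modulo 29 is 28.

28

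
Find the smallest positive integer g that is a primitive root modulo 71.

7

φ(71) = 71 − 1 = 70 = 2 · 5 · 7.
Test candidates g = 2, 3, … against the prime factors q ∈ {2, 5, 7} of φ(71): g is a generator iff g^(70/q) ≢ 1 for every such q.
g = 2: 2^35 ≡ 1 — hits 1, so not a primitive root.
g = 3: 3^35 ≡ 1 — hits 1, so not a primitive root.
g = 4: 4^35 ≡ 1 — hits 1, so not a primitive root.
g = 5: 5^35 ≡ 1 — hits 1, so not a primitive root.
g = 6: 6^35 ≡ 1 — hits 1, so not a primitive root.
g = 7: 7^35 ≡ 70; 7^14 ≡ 54; 7^10 ≡ 45 — none is 1, so 7 is a primitive root.
So 7 is the smallest generator of (Z/71Z)^×.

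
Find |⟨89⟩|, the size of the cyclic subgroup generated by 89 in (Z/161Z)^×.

66

Since 89 ∈ (Z/161Z)^×, its order divides φ(161) = φ(7·23) = (7−1)·(23−1) = 6·22 = 132 = 2^2 · 3 · 11.
Divisors of 132: 1, 2, 3, 4, 6, 11, 12, 22, 33, 44, 66, 132.
Check 89^d mod 161 for each divisor in increasing order:
89^1 ≡ 89 (mod 161)
89^2 ≡ 32 (mod 161)
89^3 ≡ 111 (mod 161)
89^4 ≡ 58 (mod 161)
89^6 ≡ 85 (mod 161)
89^11 ≡ 45 (mod 161)
89^12 ≡ 141 (mod 161)
89^22 ≡ 93 (mod 161)
89^33 ≡ 160 (mod 161)
89^44 ≡ 116 (mod 161)
89^66 ≡ 1 (mod 161) ✓
The smallest such exponent is 66, so the order of 89 is 66.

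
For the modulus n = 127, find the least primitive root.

φ(127) = 127 − 1 = 126 = 2 · 3^2 · 7.
Test candidates g = 2, 3, … against the prime factors q ∈ {2, 3, 7} of φ(127): g is a generator iff g^(126/q) ≢ 1 for every such q.
g = 2: 2^63 ≡ 1 — hits 1, so not a primitive root.
g = 3: 3^63 ≡ 126; 3^42 ≡ 107; 3^18 ≡ 4 — none is 1, so 3 is a primitive root.
The smallest primitive root modulo 127 is 3.

3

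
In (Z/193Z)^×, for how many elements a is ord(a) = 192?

φ(193) = 193 − 1 = 192 = 2^6 · 3.
(Z/193Z)^× is cyclic (|G| = 192); a cyclic group of order m has exactly φ(d) elements of each order d | m, and none otherwise.
192 = 2^6 · 3 divides 192, and φ(192) = 64.

64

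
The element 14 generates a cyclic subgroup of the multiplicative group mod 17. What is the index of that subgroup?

Since 14 ∈ (Z/17Z)^×, its order divides φ(17) = 17 − 1 = 16 = 2^4.
Divisors of 16: 1, 2, 4, 8, 16.
Check 14^d mod 17 for each divisor in increasing order:
14^1 ≡ 14 (mod 17)
14^2 ≡ 9 (mod 17)
14^4 ≡ 13 (mod 17)
14^8 ≡ 16 (mod 17)
14^16 ≡ 1 (mod 17) ✓
Thus |⟨14⟩| = ord(14) = 16.
The index is φ(17) / ord(14) = 16 / 16 = 1.

1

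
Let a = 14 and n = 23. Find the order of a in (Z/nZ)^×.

22

By Lagrange's theorem, ord_23(14) divides φ(23) = 23 − 1 = 22 = 2 · 11.
Divisors of 22: 1, 2, 11, 22.
Check 14^d mod 23 for each divisor in increasing order:
14^1 ≡ 14 (mod 23)
14^2 ≡ 12 (mod 23)
14^11 ≡ 22 (mod 23)
14^22 ≡ 1 (mod 23) ✓
Hence ord(14) = 22.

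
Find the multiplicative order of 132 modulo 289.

68

ord(132) | φ(289) = φ(17^2) = 17·(17−1) = 272 = 2^4 · 17.
Divisors of 272: 1, 2, 4, 8, 16, 17, 34, 68, 136, 272.
Check 132^d mod 289 for each divisor in increasing order:
132^1 ≡ 132 (mod 289)
132^2 ≡ 84 (mod 289)
132^4 ≡ 120 (mod 289)
132^8 ≡ 239 (mod 289)
132^16 ≡ 188 (mod 289)
132^17 ≡ 251 (mod 289)
132^34 ≡ 288 (mod 289)
132^68 ≡ 1 (mod 289) ✓
So ord_289(132) = 68.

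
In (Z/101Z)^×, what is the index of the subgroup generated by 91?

25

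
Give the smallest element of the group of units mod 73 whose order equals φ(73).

φ(73) = 73 − 1 = 72 = 2^3 · 3^2.
g is a primitive root iff g^(72/q) ≢ 1 (mod 73) for each prime q ∈ {2, 3}.
g = 2: 2^36 ≡ 1 — hits 1, so not a primitive root.
g = 3: 3^36 ≡ 1 — hits 1, so not a primitive root.
g = 4: 4^36 ≡ 1 — hits 1, so not a primitive root.
g = 5: 5^36 ≡ 72; 5^24 ≡ 8 — none is 1, so 5 is a primitive root.
Hence the least primitive root of 73 is 5.

5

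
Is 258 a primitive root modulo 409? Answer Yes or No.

φ(409) = 409 − 1 = 408 = 2^3 · 3 · 17.
258 is a primitive root mod 409 iff 258^(φ(409)/q) ≢ 1 for every prime q | φ(409), i.e. q ∈ {2, 3, 17}.
258^204 ≡ 408 (mod 409)  [q = 2: ≢ 1 ✓]
258^136 ≡ 1 (mod 409)  [q = 3: ≡ 1 ✗]
258^24 ≡ 345 (mod 409)  [q = 17: ≢ 1 ✓]
The check at q = 3 fails, so 258 generates a proper subgroup.

No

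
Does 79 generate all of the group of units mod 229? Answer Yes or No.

φ(229) = 229 − 1 = 228 = 2^2 · 3 · 19.
Test 79^(228/q) mod 229 for each prime factor q of 228:
79^114 ≡ 228 (mod 229)  [q = 2: ≢ 1 ✓]
79^76 ≡ 94 (mod 229)  [q = 3: ≢ 1 ✓]
79^12 ≡ 16 (mod 229)  [q = 19: ≢ 1 ✓]
All checks pass, so 79 has order 228 and is a primitive root modulo 229.

Yes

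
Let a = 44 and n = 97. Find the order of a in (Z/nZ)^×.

48

The order of 44 must divide φ(97) = 97 − 1 = 96 = 2^5 · 3.
Divisors of 96: 1, 2, 3, 4, 6, 8, 12, 16, 24, 32, 48, 96.
Test each divisor d:
44^1 ≡ 44
44^2 ≡ 93
44^3 ≡ 18
44^4 ≡ 16
44^6 ≡ 33
44^8 ≡ 62
44^12 ≡ 22
44^16 ≡ 61
44^24 ≡ 96
44^32 ≡ 35
44^48 ≡ 1
Therefore the multiplicative order of 44 modulo 97 is 48.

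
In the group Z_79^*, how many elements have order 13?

12

φ(79) = 79 − 1 = 78 = 2 · 3 · 13.
(Z/79Z)^× is cyclic (|G| = 78); a cyclic group of order m has exactly φ(d) elements of each order d | m, and none otherwise.
13 | 78, and φ(13) = 13 − 1 = 12.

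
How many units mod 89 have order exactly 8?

φ(89) = 89 − 1 = 88 = 2^3 · 11.
In a cyclic group of order 88, there are φ(d) elements of order d for each divisor d of 88, and zero for non-divisors.
8 = 2^3 divides 88, and φ(8) = 4.

4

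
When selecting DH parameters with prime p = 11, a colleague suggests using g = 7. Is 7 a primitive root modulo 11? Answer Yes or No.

φ(11) = 11 − 1 = 10 = 2 · 5.
7 is a primitive root mod 11 iff 7^(φ(11)/q) ≢ 1 for every prime q | φ(11), i.e. q ∈ {2, 5}.
7^5 ≡ 10 (mod 11)  [q = 2: ≢ 1 ✓]
7^2 ≡ 5 (mod 11)  [q = 5: ≢ 1 ✓]
All checks pass, so 7 has order 10 and is a primitive root modulo 11.

Yes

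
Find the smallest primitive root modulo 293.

2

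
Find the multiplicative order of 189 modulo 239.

ord(189) | φ(239) = 239 − 1 = 238 = 2 · 7 · 17.
Divisors of 238: 1, 2, 7, 14, 17, 34, 119, 238.
Evaluate successive powers at the divisors of 238:
189^1 ≡ 189 (mod 239)
189^2 ≡ 110 (mod 239)
189^7 ≡ 28 (mod 239)
189^14 ≡ 67 (mod 239)
189^17 ≡ 38 (mod 239)
189^34 ≡ 10 (mod 239)
189^119 ≡ 238 (mod 239)
189^238 ≡ 1 (mod 239) ✓
The smallest such exponent is 238, so the order of 189 is 238.

238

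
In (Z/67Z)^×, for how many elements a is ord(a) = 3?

2

φ(67) = 67 − 1 = 66 = 2 · 3 · 11.
In a cyclic group of order 66, there are φ(d) elements of order d for each divisor d of 66, and zero for non-divisors.
3 | 66, and φ(3) = 3 − 1 = 2.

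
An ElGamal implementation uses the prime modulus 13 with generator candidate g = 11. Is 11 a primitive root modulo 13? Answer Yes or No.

Yes

φ(13) = 13 − 1 = 12 = 2^2 · 3.
Test 11^(12/q) mod 13 for each prime factor q of 12:
11^6 ≡ 12 (mod 13)  [q = 2: ≢ 1 ✓]
11^4 ≡ 3 (mod 13)  [q = 3: ≢ 1 ✓]
Every test exponent gives a nontrivial residue, hence 11 generates the full group.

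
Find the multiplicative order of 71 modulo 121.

The order of 71 must divide φ(121) = φ(11^2) = 11·(11−1) = 110 = 2 · 5 · 11.
Divisors of 110: 1, 2, 5, 10, 11, 22, 55, 110.
Check 71^d mod 121 for each divisor in increasing order:
71^1 ≡ 71
71^2 ≡ 80
71^5 ≡ 45
71^10 ≡ 89
71^11 ≡ 27
71^22 ≡ 3
71^55 ≡ 1
The smallest such exponent is 55, so the order of 71 is 55.

55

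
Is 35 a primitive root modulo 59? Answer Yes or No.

No

φ(59) = 59 − 1 = 58 = 2 · 29.
It suffices to check that the order of 35 is not a proper divisor of 58: compute 35^(58/q) for q ∈ {2, 29}.
35^29 ≡ 1 (mod 59)  [q = 2: ≡ 1 ✗]
35^2 ≡ 45 (mod 59)  [q = 29: ≢ 1 ✓]
Since 35^29 ≡ 1, the order of 35 divides 29 < 58, so 35 is not a primitive root.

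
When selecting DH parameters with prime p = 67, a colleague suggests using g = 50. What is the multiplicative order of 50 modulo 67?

The order of 50 must divide φ(67) = 67 − 1 = 66 = 2 · 3 · 11.
Divisors of 66: 1, 2, 3, 6, 11, 22, 33, 66.
Evaluate successive powers at the divisors of 66:
50^1 ≡ 50 (mod 67)
50^2 ≡ 21 (mod 67)
50^3 ≡ 45 (mod 67)
50^6 ≡ 15 (mod 67)
50^11 ≡ 38 (mod 67)
50^22 ≡ 37 (mod 67)
50^33 ≡ 66 (mod 67)
50^66 ≡ 1 (mod 67) ✓
So ord_67(50) = 66.

66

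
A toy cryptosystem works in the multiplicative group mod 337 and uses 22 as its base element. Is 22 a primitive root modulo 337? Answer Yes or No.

φ(337) = 337 − 1 = 336 = 2^4 · 3 · 7.
An element g generates (Z/337Z)^× iff g^(336/q) ≢ 1 (mod 337) for each prime q ∈ {2, 3, 7}.
22^168 ≡ 336 (mod 337)  [q = 2: ≢ 1 ✓]
22^112 ≡ 128 (mod 337)  [q = 3: ≢ 1 ✓]
22^48 ≡ 52 (mod 337)  [q = 7: ≢ 1 ✓]
Every test exponent gives a nontrivial residue, hence 22 generates the full group.

Yes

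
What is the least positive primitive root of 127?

φ(127) = 127 − 1 = 126 = 2 · 3^2 · 7.
Test candidates g = 2, 3, … against the prime factors q ∈ {2, 3, 7} of φ(127): g is a generator iff g^(126/q) ≢ 1 for every such q.
g = 2: 2^63 ≡ 1 — hits 1, so not a primitive root.
g = 3: 3^63 ≡ 126; 3^42 ≡ 107; 3^18 ≡ 4 — none is 1, so 3 is a primitive root.
So 3 is the smallest generator of (Z/127Z)^×.

3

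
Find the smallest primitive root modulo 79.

φ(79) = 79 − 1 = 78 = 2 · 3 · 13.
Test candidates g = 2, 3, … against the prime factors q ∈ {2, 3, 13} of φ(79): g is a generator iff g^(78/q) ≢ 1 for every such q.
g = 2: 2^39 ≡ 1 — hits 1, so not a primitive root.
g = 3: 3^39 ≡ 78; 3^26 ≡ 23; 3^6 ≡ 18 — none is 1, so 3 is a primitive root.
Hence the least primitive root of 79 is 3.

3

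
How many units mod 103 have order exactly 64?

0

φ(103) = 103 − 1 = 102 = 2 · 3 · 17.
(Z/103Z)^× is cyclic (|G| = 102); a cyclic group of order m has exactly φ(d) elements of each order d | m, and none otherwise.
Here 102 is not a multiple of 64, so there are no elements of order 64.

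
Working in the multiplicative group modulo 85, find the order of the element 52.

4

By Lagrange's theorem, ord_85(52) divides φ(85) = φ(5·17) = (5−1)·(17−1) = 4·16 = 64 = 2^6.
Divisors of 64: 1, 2, 4, 8, 16, 32, 64.
Test each divisor d:
52^1 ≡ 52 (mod 85)
52^2 ≡ 69 (mod 85)
52^4 ≡ 1 (mod 85) ✓
The smallest such exponent is 4, so the order of 52 is 4.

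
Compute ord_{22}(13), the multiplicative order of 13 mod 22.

The order of 13 must divide φ(22) = φ(2)·φ(11) = 1·10 = 10 = 2 · 5.
Divisors of 10: 1, 2, 5, 10.
Test each divisor d:
13^1 ≡ 13
13^2 ≡ 15
13^5 ≡ 21
13^10 ≡ 1
Therefore the multiplicative order of 13 modulo 22 is 10.

10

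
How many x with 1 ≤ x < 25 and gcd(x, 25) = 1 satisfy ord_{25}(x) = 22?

0

φ(25) = φ(5^2) = 5·(5−1) = 20 = 2^2 · 5.
(Z/25Z)^× is cyclic (|G| = 20); a cyclic group of order m has exactly φ(d) elements of each order d | m, and none otherwise.
22 does not divide 20, so no element of (Z/25Z)^× has order 22.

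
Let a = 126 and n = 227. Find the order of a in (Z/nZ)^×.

Since 126 ∈ (Z/227Z)^×, its order divides φ(227) = 227 − 1 = 226 = 2 · 113.
Divisors of 226: 1, 2, 113, 226.
Check 126^d mod 227 for each divisor in increasing order:
126^1 ≡ 126 (mod 227)
126^2 ≡ 213 (mod 227)
126^113 ≡ 226 (mod 227)
126^226 ≡ 1 (mod 227) ✓
Therefore the multiplicative order of 126 modulo 227 is 226.

226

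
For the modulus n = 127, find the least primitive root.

φ(127) = 127 − 1 = 126 = 2 · 3^2 · 7.
g is a primitive root iff g^(126/q) ≢ 1 (mod 127) for each prime q ∈ {2, 3, 7}.
g = 2: 2^63 ≡ 1 — hits 1, so not a primitive root.
g = 3: 3^63 ≡ 126; 3^42 ≡ 107; 3^18 ≡ 4 — none is 1, so 3 is a primitive root.
So 3 is the smallest generator of (Z/127Z)^×.

3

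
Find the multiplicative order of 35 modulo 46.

By Lagrange's theorem, ord_46(35) divides φ(46) = φ(2)·φ(23) = 1·22 = 22 = 2 · 11.
Divisors of 22: 1, 2, 11, 22.
Evaluate successive powers at the divisors of 22:
35^1 ≡ 35
35^2 ≡ 29
35^11 ≡ 1
Therefore the multiplicative order of 35 modulo 46 is 11.

11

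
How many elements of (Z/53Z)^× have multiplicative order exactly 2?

φ(53) = 53 − 1 = 52 = 2^2 · 13.
(Z/53Z)^× is cyclic (|G| = 52); a cyclic group of order m has exactly φ(d) elements of each order d | m, and none otherwise.
2 | 52, and φ(2) = 2 − 1 = 1.

1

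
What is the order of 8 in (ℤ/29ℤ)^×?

Since 8 ∈ (Z/29Z)^×, its order divides φ(29) = 29 − 1 = 28 = 2^2 · 7.
Divisors of 28: 1, 2, 4, 7, 14, 28.
Check 8^d mod 29 for each divisor in increasing order:
8^1 ≡ 8 (mod 29)
8^2 ≡ 6 (mod 29)
8^4 ≡ 7 (mod 29)
8^7 ≡ 17 (mod 29)
8^14 ≡ 28 (mod 29)
8^28 ≡ 1 (mod 29) ✓
Therefore the multiplicative order of 8 modulo 29 is 28.

28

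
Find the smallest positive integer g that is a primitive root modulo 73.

φ(73) = 73 − 1 = 72 = 2^3 · 3^2.
g is a primitive root iff g^(72/q) ≢ 1 (mod 73) for each prime q ∈ {2, 3}.
g = 2: 2^36 ≡ 1 — hits 1, so not a primitive root.
g = 3: 3^36 ≡ 1 — hits 1, so not a primitive root.
g = 4: 4^36 ≡ 1 — hits 1, so not a primitive root.
g = 5: 5^36 ≡ 72; 5^24 ≡ 8 — none is 1, so 5 is a primitive root.
So 5 is the smallest generator of (Z/73Z)^×.

5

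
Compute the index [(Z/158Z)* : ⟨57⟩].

3

Since 57 ∈ (Z/158Z)^×, its order divides φ(158) = φ(2)·φ(79) = 1·78 = 78 = 2 · 3 · 13.
Divisors of 78: 1, 2, 3, 6, 13, 26, 39, 78.
Check 57^d mod 158 for each divisor in increasing order:
57^1 ≡ 57 (mod 158)
57^2 ≡ 89 (mod 158)
57^3 ≡ 17 (mod 158)
57^6 ≡ 131 (mod 158)
57^13 ≡ 157 (mod 158)
57^26 ≡ 1 (mod 158) ✓
The order of 57 is 26, so the subgroup it generates has 26 elements.
[(Z/158Z)^× : ⟨57⟩] = 78/26 = 3.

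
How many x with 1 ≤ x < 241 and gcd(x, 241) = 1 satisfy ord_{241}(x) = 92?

0

φ(241) = 241 − 1 = 240 = 2^4 · 3 · 5.
In a cyclic group of order 240, there are φ(d) elements of order d for each divisor d of 240, and zero for non-divisors.
Since 92 ∤ 240, the count is 0.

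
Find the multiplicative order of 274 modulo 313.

52

Since 274 ∈ (Z/313Z)^×, its order divides φ(313) = 313 − 1 = 312 = 2^3 · 3 · 13.
Divisors of 312: 1, 2, 3, 4, 6, 8, 12, 13, 24, 26, 39, 52, 78, 104, 156, 312.
Compute 274^d (mod 313) for the divisors d until we hit 1:
274^1 ≡ 274 (mod 313)
274^2 ≡ 269 (mod 313)
274^3 ≡ 151 (mod 313)
274^4 ≡ 58 (mod 313)
274^6 ≡ 265 (mod 313)
274^8 ≡ 234 (mod 313)
274^12 ≡ 113 (mod 313)
274^13 ≡ 288 (mod 313)
274^24 ≡ 249 (mod 313)
274^26 ≡ 312 (mod 313)
274^39 ≡ 25 (mod 313)
274^52 ≡ 1 (mod 313) ✓
So ord_313(274) = 52.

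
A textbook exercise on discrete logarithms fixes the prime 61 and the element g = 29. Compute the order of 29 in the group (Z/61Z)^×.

12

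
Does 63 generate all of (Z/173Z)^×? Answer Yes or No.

φ(173) = 173 − 1 = 172 = 2^2 · 43.
It suffices to check that the order of 63 is not a proper divisor of 172: compute 63^(172/q) for q ∈ {2, 43}.
63^86 ≡ 172 (mod 173)  [q = 2: ≢ 1 ✓]
63^4 ≡ 100 (mod 173)  [q = 43: ≢ 1 ✓]
Every test exponent gives a nontrivial residue, hence 63 generates the full group.

Yes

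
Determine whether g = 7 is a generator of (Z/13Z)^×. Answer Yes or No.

Yes

φ(13) = 13 − 1 = 12 = 2^2 · 3.
Test 7^(12/q) mod 13 for each prime factor q of 12:
7^6 ≡ 12 (mod 13)  [q = 2: ≢ 1 ✓]
7^4 ≡ 9 (mod 13)  [q = 3: ≢ 1 ✓]
All checks pass, so 7 has order 12 and is a primitive root modulo 13.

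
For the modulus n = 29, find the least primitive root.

φ(29) = 29 − 1 = 28 = 2^2 · 7.
g is a primitive root iff g^(28/q) ≢ 1 (mod 29) for each prime q ∈ {2, 7}.
g = 2: 2^14 ≡ 28; 2^4 ≡ 16 — none is 1, so 2 is a primitive root.
So 2 is the smallest generator of (Z/29Z)^×.

2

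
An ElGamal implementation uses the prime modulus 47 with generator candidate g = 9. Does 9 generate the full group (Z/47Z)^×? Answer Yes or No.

No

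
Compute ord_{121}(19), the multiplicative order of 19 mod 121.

The order of 19 must divide φ(121) = φ(11^2) = 11·(11−1) = 110 = 2 · 5 · 11.
Divisors of 110: 1, 2, 5, 10, 11, 22, 55, 110.
Check 19^d mod 121 for each divisor in increasing order:
19^1 ≡ 19
19^2 ≡ 119
19^5 ≡ 76
19^10 ≡ 89
19^11 ≡ 118
19^22 ≡ 9
19^55 ≡ 120
19^110 ≡ 1
Therefore the multiplicative order of 19 modulo 121 is 110.

110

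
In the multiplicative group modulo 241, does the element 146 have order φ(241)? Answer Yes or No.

φ(241) = 241 − 1 = 240 = 2^4 · 3 · 5.
146 is a primitive root mod 241 iff 146^(φ(241)/q) ≢ 1 for every prime q | φ(241), i.e. q ∈ {2, 3, 5}.
146^120 ≡ 240 (mod 241)  [q = 2: ≢ 1 ✓]
146^80 ≡ 15 (mod 241)  [q = 3: ≢ 1 ✓]
146^48 ≡ 205 (mod 241)  [q = 5: ≢ 1 ✓]
All checks pass, so 146 has order 240 and is a primitive root modulo 241.

Yes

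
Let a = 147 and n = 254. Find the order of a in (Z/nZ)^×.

6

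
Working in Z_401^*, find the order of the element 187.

Since 187 ∈ (Z/401Z)^×, its order divides φ(401) = 401 − 1 = 400 = 2^4 · 5^2.
Divisors of 400: 1, 2, 4, 5, 8, 10, 16, 20, 25, 40, 50, 80, 100, 200, 400.
Compute 187^d (mod 401) for the divisors d until we hit 1:
187^1 ≡ 187 (mod 401)
187^2 ≡ 82 (mod 401)
187^4 ≡ 308 (mod 401)
187^5 ≡ 253 (mod 401)
187^8 ≡ 228 (mod 401)
187^10 ≡ 250 (mod 401)
187^16 ≡ 255 (mod 401)
187^20 ≡ 345 (mod 401)
187^25 ≡ 268 (mod 401)
187^40 ≡ 329 (mod 401)
187^50 ≡ 45 (mod 401)
187^80 ≡ 372 (mod 401)
187^100 ≡ 20 (mod 401)
187^200 ≡ 400 (mod 401)
187^400 ≡ 1 (mod 401) ✓
Therefore the multiplicative order of 187 modulo 401 is 400.

400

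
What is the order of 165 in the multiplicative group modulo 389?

388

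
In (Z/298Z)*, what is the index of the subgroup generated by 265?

2

By Lagrange's theorem, ord_298(265) divides φ(298) = φ(2)·φ(149) = 1·148 = 148 = 2^2 · 37.
Divisors of 148: 1, 2, 4, 37, 74, 148.
Test each divisor d:
265^1 ≡ 265 (mod 298)
265^2 ≡ 195 (mod 298)
265^4 ≡ 179 (mod 298)
265^37 ≡ 297 (mod 298)
265^74 ≡ 1 (mod 298) ✓
Thus |⟨265⟩| = ord(265) = 74.
Index = |(Z/298Z)^×| / |⟨265⟩| = 148 / 74 = 2.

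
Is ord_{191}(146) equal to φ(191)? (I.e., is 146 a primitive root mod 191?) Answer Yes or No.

φ(191) = 191 − 1 = 190 = 2 · 5 · 19.
Test 146^(190/q) mod 191 for each prime factor q of 190:
146^95 ≡ 190 (mod 191)  [q = 2: ≢ 1 ✓]
146^38 ≡ 184 (mod 191)  [q = 5: ≢ 1 ✓]
146^10 ≡ 6 (mod 191)  [q = 19: ≢ 1 ✓]
Every test exponent gives a nontrivial residue, hence 146 generates the full group.

Yes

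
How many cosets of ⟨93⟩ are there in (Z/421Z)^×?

20

By Lagrange's theorem, ord_421(93) divides φ(421) = 421 − 1 = 420 = 2^2 · 3 · 5 · 7.
Divisors of 420: 1, 2, 3, 4, 5, 6, 7, 10, 12, 14, 15, 20, 21, 28, 30, 35, 42, 60, 70, 84, 105, 140, 210, 420.
Compute 93^d (mod 421) for the divisors d until we hit 1:
93^1 ≡ 93
93^2 ≡ 229
93^3 ≡ 247
93^4 ≡ 237
93^5 ≡ 149
93^6 ≡ 385
93^7 ≡ 20
93^10 ≡ 309
93^12 ≡ 33
93^14 ≡ 400
93^15 ≡ 152
93^20 ≡ 335
93^21 ≡ 1
So ord_421(93) = 21, hence |⟨93⟩| = 21.
Index = |(Z/421Z)^×| / |⟨93⟩| = 420 / 21 = 20.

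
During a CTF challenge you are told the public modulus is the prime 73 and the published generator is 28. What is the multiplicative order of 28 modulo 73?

72

ord(28) | φ(73) = 73 − 1 = 72 = 2^3 · 3^2.
Divisors of 72: 1, 2, 3, 4, 6, 8, 9, 12, 18, 24, 36, 72.
Check 28^d mod 73 for each divisor in increasing order:
28^1 ≡ 28
28^2 ≡ 54
28^3 ≡ 52
28^4 ≡ 69
28^6 ≡ 3
28^8 ≡ 16
28^9 ≡ 10
28^12 ≡ 9
28^18 ≡ 27
28^24 ≡ 8
28^36 ≡ 72
28^72 ≡ 1
So ord_73(28) = 72.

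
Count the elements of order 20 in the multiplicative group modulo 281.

φ(281) = 281 − 1 = 280 = 2^3 · 5 · 7.
Since (Z/281Z)^× is cyclic of order 280, the number of elements of order d is φ(d) when d | 280 and 0 otherwise.
20 = 2^2 · 5 divides 280, and φ(20) = 8.

8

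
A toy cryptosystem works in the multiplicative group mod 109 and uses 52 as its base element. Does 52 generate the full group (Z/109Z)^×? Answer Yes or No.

Yes

φ(109) = 109 − 1 = 108 = 2^2 · 3^3.
An element g generates (Z/109Z)^× iff g^(108/q) ≢ 1 (mod 109) for each prime q ∈ {2, 3}.
52^54 ≡ 108 (mod 109)  [q = 2: ≢ 1 ✓]
52^36 ≡ 63 (mod 109)  [q = 3: ≢ 1 ✓]
All checks pass, so 52 has order 108 and is a primitive root modulo 109.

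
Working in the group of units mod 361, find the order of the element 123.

The order of 123 must divide φ(361) = φ(19^2) = 19·(19−1) = 342 = 2 · 3^2 · 19.
Divisors of 342: 1, 2, 3, 6, 9, 18, 19, 38, 57, 114, 171, 342.
Evaluate successive powers at the divisors of 342:
123^1 ≡ 123 (mod 361)
123^2 ≡ 328 (mod 361)
123^3 ≡ 273 (mod 361)
123^6 ≡ 163 (mod 361)
123^9 ≡ 96 (mod 361)
123^18 ≡ 191 (mod 361)
123^19 ≡ 28 (mod 361)
123^38 ≡ 62 (mod 361)
123^57 ≡ 292 (mod 361)
123^114 ≡ 68 (mod 361)
123^171 ≡ 1 (mod 361) ✓
Therefore the multiplicative order of 123 modulo 361 is 171.

171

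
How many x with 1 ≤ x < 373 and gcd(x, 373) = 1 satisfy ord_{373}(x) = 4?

2

φ(373) = 373 − 1 = 372 = 2^2 · 3 · 31.
Since (Z/373Z)^× is cyclic of order 372, the number of elements of order d is φ(d) when d | 372 and 0 otherwise.
4 = 2^2 divides 372, and φ(4) = 2.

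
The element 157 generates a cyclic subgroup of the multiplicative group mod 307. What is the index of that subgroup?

By Lagrange's theorem, ord_307(157) divides φ(307) = 307 − 1 = 306 = 2 · 3^2 · 17.
Divisors of 306: 1, 2, 3, 6, 9, 17, 18, 34, 51, 102, 153, 306.
Compute 157^d (mod 307) for the divisors d until we hit 1:
157^1 ≡ 157
157^2 ≡ 89
157^3 ≡ 158
157^6 ≡ 97
157^9 ≡ 283
157^17 ≡ 33
157^18 ≡ 269
157^34 ≡ 168
157^51 ≡ 18
157^102 ≡ 17
157^153 ≡ 306
157^306 ≡ 1
Thus |⟨157⟩| = ord(157) = 306.
The index is φ(307) / ord(157) = 306 / 306 = 1.

1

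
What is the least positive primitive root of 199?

3

φ(199) = 199 − 1 = 198 = 2 · 3^2 · 11.
Test candidates g = 2, 3, … against the prime factors q ∈ {2, 3, 11} of φ(199): g is a generator iff g^(198/q) ≢ 1 for every such q.
g = 2: 2^99 ≡ 1 — hits 1, so not a primitive root.
g = 3: 3^99 ≡ 198; 3^66 ≡ 106; 3^18 ≡ 125 — none is 1, so 3 is a primitive root.
So 3 is the smallest generator of (Z/199Z)^×.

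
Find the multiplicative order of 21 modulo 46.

22

Since 21 ∈ (Z/46Z)^×, its order divides φ(46) = φ(2)·φ(23) = 1·22 = 22 = 2 · 11.
Divisors of 22: 1, 2, 11, 22.
Check 21^d mod 46 for each divisor in increasing order:
21^1 ≡ 21 (mod 46)
21^2 ≡ 27 (mod 46)
21^11 ≡ 45 (mod 46)
21^22 ≡ 1 (mod 46) ✓
Therefore the multiplicative order of 21 modulo 46 is 22.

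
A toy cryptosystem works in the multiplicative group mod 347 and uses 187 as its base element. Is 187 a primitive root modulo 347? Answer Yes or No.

φ(347) = 347 − 1 = 346 = 2 · 173.
An element g generates (Z/347Z)^× iff g^(346/q) ≢ 1 (mod 347) for each prime q ∈ {2, 173}.
187^173 ≡ 346 (mod 347)  [q = 2: ≢ 1 ✓]
187^2 ≡ 269 (mod 347)  [q = 173: ≢ 1 ✓]
None equal 1, so ord_347(187) = 346: 187 is a primitive root.

Yes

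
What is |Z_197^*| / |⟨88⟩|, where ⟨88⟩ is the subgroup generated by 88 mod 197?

Since 88 ∈ (Z/197Z)^×, its order divides φ(197) = 197 − 1 = 196 = 2^2 · 7^2.
Divisors of 196: 1, 2, 4, 7, 14, 28, 49, 98, 196.
Test each divisor d:
88^1 ≡ 88
88^2 ≡ 61
88^4 ≡ 175
88^7 ≡ 104
88^14 ≡ 178
88^28 ≡ 164
88^49 ≡ 1
Thus |⟨88⟩| = ord(88) = 49.
[(Z/197Z)^× : ⟨88⟩] = 196/49 = 4.

4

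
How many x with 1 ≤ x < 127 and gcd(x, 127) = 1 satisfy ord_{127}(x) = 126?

φ(127) = 127 − 1 = 126 = 2 · 3^2 · 7.
Since (Z/127Z)^× is cyclic of order 126, the number of elements of order d is φ(d) when d | 126 and 0 otherwise.
126 = 2 · 3^2 · 7 divides 126, and φ(126) = 36.

36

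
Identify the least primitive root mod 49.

φ(49) = φ(7^2) = 7·(7−1) = 42 = 2 · 3 · 7.
g is a primitive root iff g^(42/q) ≢ 1 (mod 49) for each prime q ∈ {2, 3, 7}.
g = 2: 2^21 ≡ 1 — hits 1, so not a primitive root.
g = 3: 3^21 ≡ 48; 3^14 ≡ 30; 3^6 ≡ 43 — none is 1, so 3 is a primitive root.
Hence the least primitive root of 49 is 3.

3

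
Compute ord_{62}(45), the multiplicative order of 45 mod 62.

Since 45 ∈ (Z/62Z)^×, its order divides φ(62) = φ(2)·φ(31) = 1·30 = 30 = 2 · 3 · 5.
Divisors of 30: 1, 2, 3, 5, 6, 10, 15, 30.
Evaluate successive powers at the divisors of 30:
45^1 ≡ 45 (mod 62)
45^2 ≡ 41 (mod 62)
45^3 ≡ 47 (mod 62)
45^5 ≡ 5 (mod 62)
45^6 ≡ 39 (mod 62)
45^10 ≡ 25 (mod 62)
45^15 ≡ 1 (mod 62) ✓
Hence ord(45) = 15.

15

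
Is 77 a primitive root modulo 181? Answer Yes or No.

φ(181) = 181 − 1 = 180 = 2^2 · 3^2 · 5.
Test 77^(180/q) mod 181 for each prime factor q of 180:
77^90 ≡ 180 (mod 181)  [q = 2: ≢ 1 ✓]
77^60 ≡ 132 (mod 181)  [q = 3: ≢ 1 ✓]
77^36 ≡ 42 (mod 181)  [q = 5: ≢ 1 ✓]
All checks pass, so 77 has order 180 and is a primitive root modulo 181.

Yes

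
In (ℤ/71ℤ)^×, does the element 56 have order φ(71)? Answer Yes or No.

Yes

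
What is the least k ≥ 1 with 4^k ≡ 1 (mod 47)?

Since 4 ∈ (Z/47Z)^×, its order divides φ(47) = 47 − 1 = 46 = 2 · 23.
Divisors of 46: 1, 2, 23, 46.
Test each divisor d:
4^1 ≡ 4 (mod 47)
4^2 ≡ 16 (mod 47)
4^23 ≡ 1 (mod 47) ✓
The smallest such exponent is 23, so the order of 4 is 23.

23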